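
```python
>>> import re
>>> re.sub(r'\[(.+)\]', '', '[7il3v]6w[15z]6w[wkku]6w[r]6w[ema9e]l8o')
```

'l8o'

Matches: at [0:36] → '[7il3v]6w[15z]6w[wkku]6w[r]6w[ema9e]'.
`sub` substitutes '' at each match site.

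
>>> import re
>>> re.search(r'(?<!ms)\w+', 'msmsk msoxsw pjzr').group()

'msmsk'

A negative assertion filters positions out without eating any characters.
The match spans [0:5] → 'msmsk'.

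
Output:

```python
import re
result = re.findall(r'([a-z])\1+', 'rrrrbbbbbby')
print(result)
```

['r', 'b']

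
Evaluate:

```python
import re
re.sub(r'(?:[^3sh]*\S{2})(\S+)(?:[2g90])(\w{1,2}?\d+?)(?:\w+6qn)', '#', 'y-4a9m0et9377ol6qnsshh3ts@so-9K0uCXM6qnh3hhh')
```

The pattern matches zero or more of any character except [3sh], then exactly 2 of a non-whitespace character (non-capturing group); then one or more of a non-whitespace character (captured); then one of [2g90] (non-capturing group); then 1 to 2 of a word character (lazy), then one or more of a digit (lazy) (captured); then one or more of a word character, then the literal '6qn' (non-capturing group).
Matches: at [0:39] → 'y-4a9m0et9377ol6qnsshh3ts@so-9K0uCXM6qn'.
Each match is replaced by '#'.

'#h3hhh'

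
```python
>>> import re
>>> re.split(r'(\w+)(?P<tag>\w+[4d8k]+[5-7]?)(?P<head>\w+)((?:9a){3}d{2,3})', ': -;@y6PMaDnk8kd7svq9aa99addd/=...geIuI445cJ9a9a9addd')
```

[': -;@y6PMaDnk8kd7svq9aa99addd/=...', 'geIuI', '445', 'cJ', '9a9a9addd', '']

Because the pattern has a capturing group, `split` also inserts each captured text between the pieces.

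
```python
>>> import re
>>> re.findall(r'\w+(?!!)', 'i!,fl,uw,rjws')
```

A negative assertion filters positions out without eating any characters.
With no groups in the pattern, `findall` gives back each whole match — 3 here.

['fl', 'uw', 'rjws']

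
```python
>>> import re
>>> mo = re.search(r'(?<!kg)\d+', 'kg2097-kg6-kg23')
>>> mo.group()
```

A negative assertion filters positions out without eating any characters.
`search` walks the string left to right and returns the first match it finds.
The match spans [3:6] → '097'.

'097'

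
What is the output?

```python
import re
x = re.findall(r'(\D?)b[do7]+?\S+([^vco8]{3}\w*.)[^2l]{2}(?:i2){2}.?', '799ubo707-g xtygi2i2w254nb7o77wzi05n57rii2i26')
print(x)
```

Pattern: optionally a non-digit (captured); then the literal 'b', then one or more of one of [do7] (lazy), then one or more of a non-whitespace character; then exactly 3 of any character except [vco8], then zero or more of a word character, then any character (captured); then exactly 2 of any character except [2l], then the literal 'i2' repeated 2 times; then optionally any character.
Matches: at [3:45] match 'ubo707-g xtygi2i2w254nb7o77wzi05n57rii2i26', groups = ('u', ' xtygi2i2w254nb7o77wzi05n57').
Multiple groups make `findall` return tuples — one 2-tuple for the one match.

[('u', ' xtygi2i2w254nb7o77wzi05n57')]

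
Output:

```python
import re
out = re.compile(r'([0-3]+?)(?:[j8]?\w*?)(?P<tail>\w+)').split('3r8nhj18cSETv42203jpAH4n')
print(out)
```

This matches one or more of a character in [0-3] (lazy) (captured); then optionally one of [j8], then zero or more of a word character (lazy) (non-capturing group); then one or more of a word character (captured as 'tail').
With the lazy modifier that quantifier settles for the fewest repetitions that let the rest of the pattern succeed (the atoms after it are unaffected and can still be greedy).
Matches to split on: at [0:24] → '3r8nhj18cSETv42203jpAH4n'.
Because the pattern has a capturing group, `split` also inserts each captured text between the pieces.

['', '3', 'r8nhj18cSETv42203jpAH4n', '']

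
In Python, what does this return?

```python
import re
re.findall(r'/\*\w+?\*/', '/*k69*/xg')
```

['/*k69*/']

Since nothing is captured, `findall` lists the 1 matched substring directly.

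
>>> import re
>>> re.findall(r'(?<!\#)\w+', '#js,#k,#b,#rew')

The negative lookaround is zero-width — it rules out positions where the adjacent text would match, without consuming anything.
Matches: at [2:3] → 's'; at [12:14] → 'ew'.
With no groups in the pattern, `findall` gives back each whole match — 2 here.

['s', 'ew']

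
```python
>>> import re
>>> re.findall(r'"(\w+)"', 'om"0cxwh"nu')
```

['0cxwh']

Walking the string: at [2:9] match '"0cxwh"', group 1 = '0cxwh'.
With a single group, `findall` returns only what that group captured — 1 item.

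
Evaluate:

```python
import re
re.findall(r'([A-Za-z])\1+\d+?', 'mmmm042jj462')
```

['m', 'j']

`\1` has to match the exact text group 1 already captured.
Walking the string: at [0:5] match 'mmmm0', group 1 = 'm'; at [7:10] match 'jj4', group 1 = 'j'.
`findall` collects group 1 from each match (2 total).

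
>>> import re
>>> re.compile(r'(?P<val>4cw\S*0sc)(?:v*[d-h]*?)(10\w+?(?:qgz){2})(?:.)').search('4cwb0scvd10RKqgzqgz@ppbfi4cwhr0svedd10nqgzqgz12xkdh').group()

Pattern: the literal '4cw', then zero or more of a non-whitespace character, then the literal '0sc' (captured as 'val'); then zero or more of a literal 'v', then zero or more of a character in [d-h] (lazy) (non-capturing group); then the literal '10', then one or more of a word character (lazy), then the literal 'qgz' repeated 2 times (captured); then any character (non-capturing group).
`re.search` tries every starting position until one works.
The match spans [0:20] → '4cwb0scvd10RKqgzqgz@'.
Captured: group 1 = '4cwb0sc', group 2 = '10RKqgzqgz'.

'4cwb0scvd10RKqgzqgz@'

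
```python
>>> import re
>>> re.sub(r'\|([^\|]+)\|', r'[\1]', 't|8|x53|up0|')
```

Matches: at [1:4] → '|8|'; at [7:12] → '|up0|'.
The replacement refers to a captured group, so each match is rewritten using its own captured text.

't[8]x53[up0]'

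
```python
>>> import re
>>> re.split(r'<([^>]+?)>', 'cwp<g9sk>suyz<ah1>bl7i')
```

Matches to split on: at [3:9] → '<g9sk>'; at [13:18] → '<ah1>'.
The group in the pattern means `split` returns the separators' captures alongside the pieces.

['cwp', 'g9sk', 'suyz', 'ah1', 'bl7i']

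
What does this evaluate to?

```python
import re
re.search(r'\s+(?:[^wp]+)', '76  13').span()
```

(2, 6)

This matches one or more of whitespace; then one or more of any character except [wp] (non-capturing group).
`search` walks the string left to right and returns the first match it finds.
The match spans [2:6] → '  13'.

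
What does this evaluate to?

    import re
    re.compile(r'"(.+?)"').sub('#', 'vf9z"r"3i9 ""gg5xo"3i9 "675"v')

'vf9z#3i9 #3i9 #v'

With the lazy modifier that quantifier settles for the fewest repetitions that let the rest of the pattern succeed (the atoms after it are unaffected and can still be greedy).
Matches: at [4:7] → '"r"'; at [11:19] → '""gg5xo"'; at [23:28] → '"675"'.
Each match is replaced by '#'.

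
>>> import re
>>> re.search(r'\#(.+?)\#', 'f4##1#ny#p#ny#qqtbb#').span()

The match spans [2:6] → '##1#'.

(2, 6)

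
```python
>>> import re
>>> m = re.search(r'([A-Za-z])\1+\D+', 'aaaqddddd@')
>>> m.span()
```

`\1` is not a pattern — it's the concrete string captured by group 1, re-applied verbatim.
`re.search` scans for the first position where the pattern succeeds.
The match spans [0:10] → 'aaaqddddd@'.
Captured: group 1 = 'a'.

(0, 10)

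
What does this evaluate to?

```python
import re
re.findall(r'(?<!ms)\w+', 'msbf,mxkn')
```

['msbf', 'mxkn']

A negative assertion filters positions out without eating any characters.
Walking the string: at [0:4] → 'msbf'; at [5:9] → 'mxkn'.
`findall` yields the raw match text (2 of them) because the pattern has no groups.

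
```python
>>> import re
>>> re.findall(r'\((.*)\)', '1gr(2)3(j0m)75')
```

Scanning left to right: at [3:12] match '(2)3(j0m)', group 1 = '2)3(j0m'.
`findall` collects group 1 from the one match (1 total).

['2)3(j0m']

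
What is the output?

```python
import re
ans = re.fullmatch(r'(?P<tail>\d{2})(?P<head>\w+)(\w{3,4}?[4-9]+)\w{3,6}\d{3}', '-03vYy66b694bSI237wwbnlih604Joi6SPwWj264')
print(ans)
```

None

`re.fullmatch` is like wrapping the pattern in `^…$` (in single-line mode).
Here the string isn't matched end-to-end, so the call returns None.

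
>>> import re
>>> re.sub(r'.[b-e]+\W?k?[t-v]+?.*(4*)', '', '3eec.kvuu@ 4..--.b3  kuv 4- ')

`sub` substitutes '' at each match site.

''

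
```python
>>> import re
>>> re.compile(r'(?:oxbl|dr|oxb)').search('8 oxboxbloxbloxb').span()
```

(2, 5)

Unlike `match`, `search` isn't anchored — it looks for the pattern anywhere in the string.
The match spans [2:5] → 'oxb'.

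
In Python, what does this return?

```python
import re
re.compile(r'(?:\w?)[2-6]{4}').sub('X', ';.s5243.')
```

';.X.'

This matches optionally a word character (non-capturing group); then exactly 4 of a character in [2-6].
Matches: at [2:7] → 's5243'.
Every occurrence is swapped for 'X'.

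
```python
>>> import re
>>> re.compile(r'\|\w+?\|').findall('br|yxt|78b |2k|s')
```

Walking the string: at [2:7] → '|yxt|'; at [11:15] → '|2k|'.
Since nothing is captured, `findall` lists the 2 matched substrings directly.

['|yxt|', '|2k|']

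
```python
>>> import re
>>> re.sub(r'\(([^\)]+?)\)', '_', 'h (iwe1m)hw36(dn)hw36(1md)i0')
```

'h _hw36_hw36_i0'

Matches: at [2:9] → '(iwe1m)'; at [13:17] → '(dn)'; at [21:26] → '(1md)'.
`sub` substitutes '_' at each match site.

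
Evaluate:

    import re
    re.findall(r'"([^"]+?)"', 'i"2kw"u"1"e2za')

Scanning left to right: at [1:6] match '"2kw"', group 1 = '2kw'; at [7:10] match '"1"', group 1 = '1'.
With a single group, `findall` returns only what that group captured — 2 items.

['2kw', '1']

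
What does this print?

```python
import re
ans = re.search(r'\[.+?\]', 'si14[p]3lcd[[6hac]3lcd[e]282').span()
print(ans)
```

(4, 7)

Lazy quantifiers expand one character at a time until the remainder of the pattern can match.
The match spans [4:7] → '[p]'.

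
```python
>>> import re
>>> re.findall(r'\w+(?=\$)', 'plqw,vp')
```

The positive lookaround only admits positions where the adjacent text matches; those characters stay outside the span.
No capturing groups, so `findall` returns the 0 full match strings.
Nothing in the string satisfies the pattern, so the list is empty.

[]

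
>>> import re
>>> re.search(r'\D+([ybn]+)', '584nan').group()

'nan'

This matches one or more of a non-digit; then one or more of one of [ybn] (captured).
Unlike `match`, `search` isn't anchored — it looks for the pattern anywhere in the string.
The match spans [3:6] → 'nan'.
Captured: group 1 = 'n'.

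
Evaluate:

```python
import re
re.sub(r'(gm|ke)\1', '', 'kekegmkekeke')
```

'gmke'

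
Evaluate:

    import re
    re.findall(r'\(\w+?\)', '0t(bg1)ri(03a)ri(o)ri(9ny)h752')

['(bg1)', '(03a)', '(o)', '(9ny)']

`findall` yields the raw match text (4 of them) because the pattern has no groups.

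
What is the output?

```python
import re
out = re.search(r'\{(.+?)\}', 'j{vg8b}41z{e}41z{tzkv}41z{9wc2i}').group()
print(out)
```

With the lazy modifier that quantifier settles for the fewest repetitions that let the rest of the pattern succeed (the atoms after it are unaffected and can still be greedy).
Unlike `match`, `search` isn't anchored — it looks for the pattern anywhere in the string.
The match spans [1:7] → '{vg8b}'.
Captured: group 1 = 'vg8b'.

{vg8b}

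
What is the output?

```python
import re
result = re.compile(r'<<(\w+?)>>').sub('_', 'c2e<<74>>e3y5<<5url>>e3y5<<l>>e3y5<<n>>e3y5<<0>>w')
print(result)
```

Each match is replaced by '_'.

c2e_e3y5_e3y5_e3y5_e3y5_w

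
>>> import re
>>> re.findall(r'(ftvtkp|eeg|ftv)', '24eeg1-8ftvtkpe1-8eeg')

['eeg', 'ftvtkp', 'eeg']

`|` is ordered: at each position the engine commits to the first alternative that works.
Walking the string: at [2:5] match 'eeg', group 1 = 'eeg'; at [8:14] match 'ftvtkp', group 1 = 'ftvtkp'; at [18:21] match 'eeg', group 1 = 'eeg'.
`findall` collects group 1 from each match (3 total).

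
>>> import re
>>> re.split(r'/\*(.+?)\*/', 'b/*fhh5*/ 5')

['b', 'fhh5', ' 5']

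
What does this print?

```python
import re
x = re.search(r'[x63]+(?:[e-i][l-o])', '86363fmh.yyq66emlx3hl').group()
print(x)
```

The pattern matches one or more of one of [x63]; then a character in [e-i], then a character in [l-o] (non-capturing group).
`search` walks the string left to right and returns the first match it finds.
The match spans [1:7] → '6363fm'.

6363fm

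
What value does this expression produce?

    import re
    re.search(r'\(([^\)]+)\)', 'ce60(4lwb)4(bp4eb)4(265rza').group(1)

`re.search` scans for the first position where the pattern succeeds.
The match spans [4:10] → '(4lwb)'.
Captured: group 1 = '4lwb'.

'4lwb'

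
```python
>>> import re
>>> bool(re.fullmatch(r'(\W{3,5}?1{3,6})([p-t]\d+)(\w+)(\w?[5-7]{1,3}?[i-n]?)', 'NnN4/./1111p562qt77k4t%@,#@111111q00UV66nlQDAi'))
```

False

`re.fullmatch` is like wrapping the pattern in `^…$` (in single-line mode).
Here there's no way to consume every character, so the call returns None, and `bool(None)` is False.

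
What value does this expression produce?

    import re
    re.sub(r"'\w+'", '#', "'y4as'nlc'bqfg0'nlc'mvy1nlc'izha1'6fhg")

"#nlc#nlc#izha1'6fhg"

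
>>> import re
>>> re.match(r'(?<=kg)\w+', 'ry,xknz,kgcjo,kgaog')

None

`re.match` won't scan ahead — the pattern has to work from the very first character.
Here the pattern fails at index 0, so the call returns None.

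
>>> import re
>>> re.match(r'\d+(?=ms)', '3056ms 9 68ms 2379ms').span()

(0, 4)

The positive lookaround only admits positions where the adjacent text matches; those characters stay outside the span.
`re.match` won't scan ahead — the pattern has to work from the very first character.
The match spans [0:4] → '3056'.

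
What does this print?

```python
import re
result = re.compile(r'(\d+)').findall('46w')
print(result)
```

Because there's exactly one group, `findall` drops the full match and keeps group 1 from the one hit.

['46']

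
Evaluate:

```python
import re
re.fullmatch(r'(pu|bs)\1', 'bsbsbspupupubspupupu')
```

None

`fullmatch` succeeds only if the pattern covers the string from start to end.
Here the string isn't matched end-to-end, so the call returns None.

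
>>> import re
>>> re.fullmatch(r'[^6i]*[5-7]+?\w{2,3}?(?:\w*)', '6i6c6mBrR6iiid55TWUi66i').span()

This matches zero or more of any character except [6i], then one or more of a character in [5-7] (lazy), then 2 to 3 of a word character (lazy); then zero or more of a word character (non-capturing group).
`fullmatch` succeeds only if the pattern covers the string from start to end.
The match spans [0:23] → '6i6c6mBrR6iiid55TWUi66i'.

(0, 23)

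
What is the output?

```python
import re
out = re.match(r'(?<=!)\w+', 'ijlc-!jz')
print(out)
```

With `match`, the pattern is implicitly anchored at the beginning.
Here the pattern fails at index 0, so the call returns None.

None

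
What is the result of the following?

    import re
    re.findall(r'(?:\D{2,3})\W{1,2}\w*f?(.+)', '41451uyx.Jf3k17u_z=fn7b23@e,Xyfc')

['=fn7b23@e,Xyfc']

With a single group, `findall` returns only what that group captured — 1 item.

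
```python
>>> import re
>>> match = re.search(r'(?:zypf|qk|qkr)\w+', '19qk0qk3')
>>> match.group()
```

`re.search` scans for the first position where the pattern succeeds.
The match spans [2:8] → 'qk0qk3'.

'qk0qk3'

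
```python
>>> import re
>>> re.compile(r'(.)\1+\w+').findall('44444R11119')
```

['4']

After group 1 captures some text, `\1` only succeeds where that same text appears again.
Walking the string: at [0:11] match '44444R11119', group 1 = '4'.
One capturing group, so `findall` returns just the captured substring from the one match — 1 in all.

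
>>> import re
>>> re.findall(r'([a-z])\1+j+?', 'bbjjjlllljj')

`\1` has to match the exact text group 1 already captured.
One capturing group, so `findall` returns just the captured substring from each match — 2 in all.

['b', 'l']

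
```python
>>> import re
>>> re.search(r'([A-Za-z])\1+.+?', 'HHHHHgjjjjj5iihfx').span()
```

(0, 6)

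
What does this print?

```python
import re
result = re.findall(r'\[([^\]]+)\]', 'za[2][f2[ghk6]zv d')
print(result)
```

['2', 'f2[ghk6']

Matches: at [2:5] match '[2]', group 1 = '2'; at [5:14] match '[f2[ghk6]', group 1 = 'f2[ghk6'.
One capturing group, so `findall` returns just the captured substring from each match — 2 in all.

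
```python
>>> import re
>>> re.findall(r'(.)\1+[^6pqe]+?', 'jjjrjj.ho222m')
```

['j', 'j', '2']

`\1` has to match the exact text group 1 already captured.
`findall` collects group 1 from each match (3 total).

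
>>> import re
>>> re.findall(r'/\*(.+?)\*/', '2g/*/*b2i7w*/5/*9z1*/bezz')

Scanning left to right: at [2:13] match '/*/*b2i7w*/', group 1 = '/*b2i7w'; at [14:21] match '/*9z1*/', group 1 = '9z1'.
`findall` collects group 1 from each match (2 total).

['/*b2i7w', '9z1']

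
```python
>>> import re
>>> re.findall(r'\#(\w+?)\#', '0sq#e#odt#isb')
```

Walking the string: at [3:6] match '#e#', group 1 = 'e'.
One capturing group, so `findall` returns just the captured substring from the one match — 1 in all.

['e']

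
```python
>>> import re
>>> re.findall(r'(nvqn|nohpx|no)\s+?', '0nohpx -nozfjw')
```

['nohpx']

Because there's exactly one group, `findall` drops the full match and keeps group 1 from the one hit.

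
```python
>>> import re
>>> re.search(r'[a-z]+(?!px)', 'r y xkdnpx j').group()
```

'r'

The negative lookaround is zero-width — it rules out positions where the adjacent text would match, without consuming anything.
`re.search` tries every starting position until one works.
The match spans [0:1] → 'r'.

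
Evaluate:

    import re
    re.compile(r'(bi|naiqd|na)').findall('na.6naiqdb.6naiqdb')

['na', 'naiqd', 'naiqd']

Alternation tries branches left to right and keeps the first one that lets the overall match succeed at that position.
Scanning left to right: at [0:2] match 'na', group 1 = 'na'; at [4:9] match 'naiqd', group 1 = 'naiqd'; at [12:17] match 'naiqd', group 1 = 'naiqd'.
`findall` collects group 1 from each match (3 total).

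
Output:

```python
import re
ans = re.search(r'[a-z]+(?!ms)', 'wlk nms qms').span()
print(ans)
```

The negative lookahead/lookbehind blocks any match where the forbidden context is present.
`search` walks the string left to right and returns the first match it finds.
The match spans [0:3] → 'wlk'.

(0, 3)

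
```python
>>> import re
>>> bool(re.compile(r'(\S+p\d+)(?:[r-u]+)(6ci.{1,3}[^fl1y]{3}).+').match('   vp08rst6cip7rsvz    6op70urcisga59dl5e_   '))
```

The pattern matches one or more of a non-whitespace character, then a literal 'p', then one or more of a digit (captured); then one or more of a character in [r-u] (non-capturing group); then the literal '6ci', then 1 to 3 of any character, then exactly 3 of any character except [fl1y] (captured); then one or more of any character.
With `match`, the pattern is implicitly anchored at the beginning.
Here the pattern fails at index 0, so the call returns None, and `bool(None)` is False.

False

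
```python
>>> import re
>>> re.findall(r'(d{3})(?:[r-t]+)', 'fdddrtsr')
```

Pattern: exactly 3 of a literal 'd' (captured); then one or more of a character in [r-t] (non-capturing group).
Matches: at [1:8] match 'dddrtsr', group 1 = 'ddd'.
One capturing group, so `findall` returns just the captured substring from the one match — 1 in all.

['ddd']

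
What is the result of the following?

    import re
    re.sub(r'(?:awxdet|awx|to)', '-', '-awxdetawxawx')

'----'

Alternation isn't longest-match — the leftmost alternative that fits at this position is chosen.
`sub` substitutes '-' at each match site.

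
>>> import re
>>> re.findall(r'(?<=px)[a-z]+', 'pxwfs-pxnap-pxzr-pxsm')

['wfs', 'nap', 'zr', 'sm']

The lookaround is zero-width — it requires the adjacent text to match without consuming it, so the asserted text isn't part of the match.
Walking the string: at [2:5] → 'wfs'; at [8:11] → 'nap'; at [14:16] → 'zr'; at [19:21] → 'sm'.
Since nothing is captured, `findall` lists the 4 matched substrings directly.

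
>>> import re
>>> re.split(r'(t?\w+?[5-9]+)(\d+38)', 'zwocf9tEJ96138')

['', 'zwocf9tEJ96', '138', '']

Pattern: optionally the literal 't', then one or more of a word character (lazy), then one or more of a character in [5-9] (captured); then one or more of a digit, then the literal '38' (captured).
The group in the pattern means `split` returns the separators' captures alongside the pieces.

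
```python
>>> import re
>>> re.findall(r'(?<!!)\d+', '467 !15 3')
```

['467', '5', '3']

The negative lookahead/lookbehind blocks any match where the forbidden context is present.
Scanning left to right: at [0:3] → '467'; at [6:7] → '5'; at [8:9] → '3'.
`findall` yields the raw match text (3 of them) because the pattern has no groups.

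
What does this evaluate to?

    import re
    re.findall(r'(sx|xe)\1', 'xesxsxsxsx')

`\1` has to match the exact text group 1 already captured.
`findall` collects group 1 from each match (2 total).

['sx', 'sx']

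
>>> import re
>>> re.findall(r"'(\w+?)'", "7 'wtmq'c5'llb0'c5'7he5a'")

`findall` collects group 1 from each match (3 total).

['wtmq', 'llb0', '7he5a']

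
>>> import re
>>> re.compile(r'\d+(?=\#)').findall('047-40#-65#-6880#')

['40', '65', '6880']

Lookahead/lookbehind check context without consuming it, so the matched span excludes the asserted characters.
Walking the string: at [4:6] → '40'; at [8:10] → '65'; at [12:16] → '6880'.
No capturing groups, so `findall` returns the 3 full match strings.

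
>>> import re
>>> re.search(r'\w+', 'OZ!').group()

'OZ'

Pattern: one or more of a word character.
`re.search` tries every starting position until one works.
The match spans [0:2] → 'OZ'.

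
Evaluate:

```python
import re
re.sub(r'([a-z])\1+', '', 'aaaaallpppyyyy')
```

After group 1 captures some text, `\1` only succeeds where that same text appears again.
Matches: at [0:5] → 'aaaaa'; at [5:7] → 'll'; at [7:10] → 'ppp'; at [10:14] → 'yyyy'.
`sub` substitutes '' at each match site.

''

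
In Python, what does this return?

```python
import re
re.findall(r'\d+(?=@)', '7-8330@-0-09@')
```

Lookahead/lookbehind check context without consuming it, so the matched span excludes the asserted characters.
Matches: at [2:6] → '8330'; at [10:12] → '09'.
`findall` yields the raw match text (2 of them) because the pattern has no groups.

['8330', '09']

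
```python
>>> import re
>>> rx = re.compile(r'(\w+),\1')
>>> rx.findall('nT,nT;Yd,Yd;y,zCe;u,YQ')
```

['nT', 'Yd']

`\1` has to match the exact text group 1 already captured.
Walking the string: at [0:5] match 'nT,nT', group 1 = 'nT'; at [6:11] match 'Yd,Yd', group 1 = 'Yd'.
`findall` collects group 1 from each match (2 total).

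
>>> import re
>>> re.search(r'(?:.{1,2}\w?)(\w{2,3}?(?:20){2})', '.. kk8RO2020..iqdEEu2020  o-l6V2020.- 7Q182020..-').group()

The match spans [2:12] → ' kk8RO2020'.

' kk8RO2020'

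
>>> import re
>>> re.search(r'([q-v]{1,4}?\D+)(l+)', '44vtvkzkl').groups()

('vtvkzk', 'l')

Pattern: 1 to 4 of a character in [q-v] (lazy), then one or more of a non-digit (captured); then one or more of a literal 'l' (captured).
`re.search` scans for the first position where the pattern succeeds.
The match spans [2:9] → 'vtvkzkl'.
Captured: group 1 = 'vtvkzk', group 2 = 'l'.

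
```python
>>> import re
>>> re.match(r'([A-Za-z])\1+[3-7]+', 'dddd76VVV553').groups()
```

`\1` has to match the exact text group 1 already captured.
`re.match` won't scan ahead — the pattern has to work from the very first character.
The match spans [0:6] → 'dddd76'.
Captured: group 1 = 'd'.

('d',)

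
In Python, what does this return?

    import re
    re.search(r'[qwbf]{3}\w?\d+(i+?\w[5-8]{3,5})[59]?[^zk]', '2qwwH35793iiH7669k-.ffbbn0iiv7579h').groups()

('iiH766',)

Pattern: exactly 3 of one of [qwbf], then optionally a word character, then one or more of a digit; then one or more of a literal 'i' (lazy), then a word character, then 3 to 5 of a character in [5-8] (captured); then optionally one of [59], then any character except [zk].
`re.search` tries every starting position until one works.
The match spans [1:17] → 'qwwH35793iiH7669'.
Captured: group 1 = 'iiH766'.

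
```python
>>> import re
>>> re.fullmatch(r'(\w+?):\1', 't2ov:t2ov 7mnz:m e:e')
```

None

`\1` has to match the exact text group 1 already captured.
For `fullmatch`, every character of the input must be accounted for by the pattern.
Here the string isn't matched end-to-end, so the call returns None.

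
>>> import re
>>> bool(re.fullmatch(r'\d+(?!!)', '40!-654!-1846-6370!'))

False

A negative assertion filters positions out without eating any characters.
`re.fullmatch` requires the pattern to consume the entire string.
Here there's no way to consume every character, so the call returns None, and `bool(None)` is False.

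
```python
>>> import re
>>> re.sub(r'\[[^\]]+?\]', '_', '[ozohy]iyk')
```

'_iyk'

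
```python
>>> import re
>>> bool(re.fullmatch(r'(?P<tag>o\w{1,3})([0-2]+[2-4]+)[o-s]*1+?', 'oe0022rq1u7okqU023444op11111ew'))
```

False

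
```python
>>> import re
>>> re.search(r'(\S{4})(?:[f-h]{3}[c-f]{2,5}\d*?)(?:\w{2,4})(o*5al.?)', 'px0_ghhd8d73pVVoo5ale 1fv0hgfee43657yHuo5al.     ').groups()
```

('1fv0', 'o5al.')

The match spans [22:44] → '1fv0hgfee43657yHuo5al.'.
Captured: group 1 = '1fv0', group 2 = 'o5al.'.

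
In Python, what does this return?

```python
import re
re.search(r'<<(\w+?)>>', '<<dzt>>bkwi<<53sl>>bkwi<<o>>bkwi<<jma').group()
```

'<<dzt>>'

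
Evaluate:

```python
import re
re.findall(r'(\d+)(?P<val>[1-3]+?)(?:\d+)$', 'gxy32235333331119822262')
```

The pattern matches one or more of a digit (captured); then one or more of a character in [1-3] (lazy) (captured as 'val'); then one or more of a digit (non-capturing group); then anchored at the end.
Scanning left to right: at [3:23] match '32235333331119822262', groups = ('32235333331119822', '2').
With 2 capturing groups, `findall` returns a 2-tuple per match.

[('32235333331119822', '2')]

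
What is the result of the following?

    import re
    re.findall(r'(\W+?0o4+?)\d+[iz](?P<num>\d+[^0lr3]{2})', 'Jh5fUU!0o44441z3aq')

A `+?`/`*?`/`{m,n}?` starts at its minimum and grows only as far as needed for what follows to match.
`findall` packs the 2 group values into a tuple for every match.

[('!0o4', '3aq')]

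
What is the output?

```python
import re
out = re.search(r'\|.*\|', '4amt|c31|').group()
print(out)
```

`search` walks the string left to right and returns the first match it finds.
The match spans [4:9] → '|c31|'.

|c31|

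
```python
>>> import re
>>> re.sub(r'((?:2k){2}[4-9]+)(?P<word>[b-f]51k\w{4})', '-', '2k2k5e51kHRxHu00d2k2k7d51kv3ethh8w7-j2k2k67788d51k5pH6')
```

This matches the literal '2k' repeated 2 times, then one or more of a character in [4-9] (captured); then a character in [b-f], then the literal '51k', then exactly 4 of a word character (captured as 'word').
Matches: at [0:13] → '2k2k5e51kHRxH'; at [17:30] → '2k2k7d51kv3et'; at [37:54] → '2k2k67788d51k5pH6'.
`sub` substitutes '-' at each match site.

'-u00d-hh8w7-j-'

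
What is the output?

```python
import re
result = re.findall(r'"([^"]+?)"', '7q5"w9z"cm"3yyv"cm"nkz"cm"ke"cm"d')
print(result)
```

Scanning left to right: at [3:8] match '"w9z"', group 1 = 'w9z'; at [10:16] match '"3yyv"', group 1 = '3yyv'; at [18:23] match '"nkz"', group 1 = 'nkz'; at [25:29] match '"ke"', group 1 = 'ke'.
One capturing group, so `findall` returns just the captured substring from each match — 4 in all.

['w9z', '3yyv', 'nkz', 'ke']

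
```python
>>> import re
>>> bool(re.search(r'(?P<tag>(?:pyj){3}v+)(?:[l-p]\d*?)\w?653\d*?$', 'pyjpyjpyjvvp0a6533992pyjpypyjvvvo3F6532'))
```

False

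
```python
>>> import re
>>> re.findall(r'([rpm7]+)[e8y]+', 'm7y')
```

The pattern matches one or more of one of [rpm7] (captured); then one or more of one of [e8y].
Scanning left to right: at [0:3] match 'm7y', group 1 = 'm7'.
With a single group, `findall` returns only what that group captured — 1 item.

['m7']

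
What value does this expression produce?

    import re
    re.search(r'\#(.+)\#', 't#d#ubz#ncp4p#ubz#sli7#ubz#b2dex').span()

(1, 27)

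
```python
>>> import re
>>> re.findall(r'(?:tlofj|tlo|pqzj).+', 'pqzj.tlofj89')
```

['pqzj.tlofj89']

Scanning left to right: at [0:12] → 'pqzj.tlofj89'.
With no groups in the pattern, `findall` gives back each whole match — 1 here.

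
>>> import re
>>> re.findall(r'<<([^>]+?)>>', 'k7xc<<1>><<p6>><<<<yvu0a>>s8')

['1', 'p6', '<<yvu0a']

One capturing group, so `findall` returns just the captured substring from each match — 3 in all.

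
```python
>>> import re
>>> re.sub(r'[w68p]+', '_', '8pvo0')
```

Each match is replaced by '_'.

'_vo0'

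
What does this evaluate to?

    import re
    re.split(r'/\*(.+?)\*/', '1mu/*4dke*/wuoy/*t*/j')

['1mu', '4dke', 'wuoy', 't', 'j']

A `+?`/`*?`/`{m,n}?` starts at its minimum and grows only as far as needed for what follows to match.
Matches to split on: at [3:11] → '/*4dke*/'; at [15:20] → '/*t*/'.
`re.split` interleaves the captured-group text with the surrounding fragments.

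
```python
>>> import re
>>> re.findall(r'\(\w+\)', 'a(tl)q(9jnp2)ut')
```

['(tl)', '(9jnp2)']

Walking the string: at [1:5] → '(tl)'; at [6:13] → '(9jnp2)'.
With no groups in the pattern, `findall` gives back each whole match — 2 here.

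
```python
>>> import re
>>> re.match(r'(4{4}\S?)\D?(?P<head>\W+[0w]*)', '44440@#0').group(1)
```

The match spans [0:8] → '44440@#0'.
Captured: group 1 = '44440', group 2 = '#0'.

'44440'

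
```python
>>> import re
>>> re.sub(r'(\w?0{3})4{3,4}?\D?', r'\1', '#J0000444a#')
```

'#J0000#'

This matches optionally a word character, then exactly 3 of a literal '0' (captured); then 3 to 4 of a literal '4' (lazy), then optionally a non-digit.
Matches: at [2:10] → '0000444a'.
Each match is replaced using the text its own group 1 captured.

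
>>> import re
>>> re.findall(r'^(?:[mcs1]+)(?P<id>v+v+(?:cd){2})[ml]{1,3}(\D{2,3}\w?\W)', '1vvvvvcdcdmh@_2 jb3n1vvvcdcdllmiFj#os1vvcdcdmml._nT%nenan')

This matches anchored at the start of the string; then one or more of one of [mcs1] (non-capturing group); then one or more of a literal 'v', then one or more of the literal 'v', then the literal 'cd' repeated 2 times (captured as 'id'); then 1 to 3 of one of [ml]; then 2 to 3 of a non-digit, then optionally a word character, then a non-word character (captured).
Walking the string: at [0:16] match '1vvvvvcdcdmh@_2 ', groups = ('vvvvvcdcd', 'h@_2 ').
`findall` packs the 2 group values into a tuple for every match.

[('vvvvvcdcd', 'h@_2 ')]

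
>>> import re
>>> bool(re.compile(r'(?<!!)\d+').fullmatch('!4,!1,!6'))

False

The negative lookaround is zero-width — it rules out positions where the adjacent text would match, without consuming anything.
`fullmatch` succeeds only if the pattern covers the string from start to end.
Here the string isn't matched end-to-end, so the call returns None, and `bool(None)` is False.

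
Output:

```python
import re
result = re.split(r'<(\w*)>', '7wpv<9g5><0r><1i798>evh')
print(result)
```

['7wpv', '9g5', '', '0r', '', '1i798', 'evh']

Matches to split on: at [4:9] → '<9g5>'; at [9:13] → '<0r>'; at [13:20] → '<1i798>'.
With a capturing group present, the delimiter's captured portion is kept in the result list.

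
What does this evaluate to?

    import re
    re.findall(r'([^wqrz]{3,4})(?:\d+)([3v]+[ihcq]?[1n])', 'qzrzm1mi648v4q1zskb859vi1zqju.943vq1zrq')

[('skb8', 'vi1'), ('ju.9', 'vq1')]

This matches 3 to 4 of any character except [wqrz] (captured); then one or more of a digit (non-capturing group); then one or more of one of [3v], then optionally one of [ihcq], then one of [1n] (captured).
With 2 capturing groups, `findall` returns a 2-tuple per match.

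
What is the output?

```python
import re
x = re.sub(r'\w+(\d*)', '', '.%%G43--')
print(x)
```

.%%--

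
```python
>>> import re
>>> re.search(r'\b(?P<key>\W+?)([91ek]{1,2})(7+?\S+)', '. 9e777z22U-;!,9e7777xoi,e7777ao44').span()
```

This matches a word boundary (`\b`, zero-width); then one or more of a non-word character (lazy) (captured as 'key'); then 1 to 2 of one of [91ek] (captured); then one or more of the literal '7' (lazy), then one or more of a non-whitespace character (captured).
`re.search` scans for the first position where the pattern succeeds.
The match spans [11:34] → '-;!,9e7777xoi,e7777ao44'.
Captured: group 1 = '-;!,', group 2 = '9e', group 3 = '7777xoi,e7777ao44'.

(11, 34)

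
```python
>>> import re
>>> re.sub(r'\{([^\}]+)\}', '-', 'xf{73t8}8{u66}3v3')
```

Every occurrence is swapped for '-'.

'xf-8-3v3'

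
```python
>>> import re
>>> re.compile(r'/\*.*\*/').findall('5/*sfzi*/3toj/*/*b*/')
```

Walking the string: at [1:20] → '/*sfzi*/3toj/*/*b*/'.
Since nothing is captured, `findall` lists the 1 matched substring directly.

['/*sfzi*/3toj/*/*b*/']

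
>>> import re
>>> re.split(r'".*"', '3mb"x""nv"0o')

['3mb', '0o']

The string is cut at each match, leaving 2 pieces.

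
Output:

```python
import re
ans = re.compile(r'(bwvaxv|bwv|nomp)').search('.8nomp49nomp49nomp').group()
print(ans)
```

nomp

The match spans [2:6] → 'nomp'.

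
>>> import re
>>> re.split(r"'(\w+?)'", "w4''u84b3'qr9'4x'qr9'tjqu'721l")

Matches to split on: at [3:10] → "'u84b3'"; at [13:17] → "'4x'"; at [20:26] → "'tjqu'".
`re.split` interleaves the captured-group text with the surrounding fragments.

["w4'", 'u84b3', 'qr9', '4x', 'qr9', 'tjqu', '721l']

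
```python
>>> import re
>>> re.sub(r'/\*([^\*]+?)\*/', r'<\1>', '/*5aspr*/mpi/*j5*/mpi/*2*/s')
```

Matches: at [0:9] → '/*5aspr*/'; at [12:18] → '/*j5*/'; at [21:26] → '/*2*/'.
`\1` in the replacement pulls in group 1's text for each match.

'<5aspr>mpi<j5>mpi<2>s'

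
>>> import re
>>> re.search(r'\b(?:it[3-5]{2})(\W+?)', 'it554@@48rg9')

None

Pattern: a word boundary (`\b`, zero-width); then the literal 'it', then exactly 2 of a character in [3-5] (non-capturing group); then one or more of a non-word character (lazy) (captured).
Here no position works, so the call returns None.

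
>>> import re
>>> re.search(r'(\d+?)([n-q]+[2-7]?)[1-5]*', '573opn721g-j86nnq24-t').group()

Pattern: one or more of a digit (lazy) (captured); then one or more of a character in [n-q], then optionally a character in [2-7] (captured); then zero or more of a character in [1-5].
`re.search` tries every starting position until one works.
The match spans [0:9] → '573opn721'.
Captured: group 1 = '573', group 2 = 'opn7'.

'573opn721'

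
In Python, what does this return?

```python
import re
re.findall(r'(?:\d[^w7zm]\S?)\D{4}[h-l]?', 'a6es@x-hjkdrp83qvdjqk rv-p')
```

['6es@x-hj', '83qvdjqk']

This matches a digit, then any character except [w7zm], then optionally a non-whitespace character (non-capturing group); then exactly 4 of a non-digit, then optionally a character in [h-l].
Walking the string: at [1:9] → '6es@x-hj'; at [13:21] → '83qvdjqk'.
No capturing groups, so `findall` returns the 2 full match strings.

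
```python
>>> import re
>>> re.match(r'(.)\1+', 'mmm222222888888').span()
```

The backreference `\1` re-matches whatever the first group consumed, character for character.
`re.match` won't scan ahead — the pattern has to work from the very first character.
The match spans [0:3] → 'mmm'.
Captured: group 1 = 'm'.

(0, 3)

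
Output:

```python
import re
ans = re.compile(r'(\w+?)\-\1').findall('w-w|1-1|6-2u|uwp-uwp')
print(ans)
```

`\1` has to match the exact text group 1 already captured.
Scanning left to right: at [0:3] match 'w-w', group 1 = 'w'; at [4:7] match '1-1', group 1 = '1'; at [13:20] match 'uwp-uwp', group 1 = 'uwp'.
`findall` collects group 1 from each match (3 total).

['w', '1', 'uwp']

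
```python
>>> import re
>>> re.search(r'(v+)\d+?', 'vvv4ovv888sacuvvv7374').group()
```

The match spans [0:4] → 'vvv4'.

'vvv4'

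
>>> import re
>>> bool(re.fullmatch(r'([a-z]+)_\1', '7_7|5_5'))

A backreference is literal: `\1` must see the identical characters the first group matched.
For `fullmatch`, every character of the input must be accounted for by the pattern.
Here there's no way to consume every character, so the call returns None, and `bool(None)` is False.

False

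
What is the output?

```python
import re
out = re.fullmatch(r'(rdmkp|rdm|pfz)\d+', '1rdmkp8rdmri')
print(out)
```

None

`fullmatch` succeeds only if the pattern covers the string from start to end.
Here the string isn't matched end-to-end, so the call returns None.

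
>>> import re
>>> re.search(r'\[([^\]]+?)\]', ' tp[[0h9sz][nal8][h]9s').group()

The match spans [3:11] → '[[0h9sz]'.

'[[0h9sz]'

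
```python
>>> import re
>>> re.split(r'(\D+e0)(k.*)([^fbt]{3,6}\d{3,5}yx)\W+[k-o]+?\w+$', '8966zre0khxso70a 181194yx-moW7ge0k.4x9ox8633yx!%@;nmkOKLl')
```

This matches one or more of a non-digit, then the literal 'e0' (captured); then the literal 'k', then zero or more of any character (captured); then 3 to 6 of any character except [fbt], then 3 to 5 of a digit, then the literal 'yx' (captured); then one or more of a non-word character, then one or more of a character in [k-o] (lazy), then one or more of a word character; then anchored at the end.
The group in the pattern means `split` returns the separators' captures alongside the pieces.

['8966', 'zre0', 'khxso70a 181194yx-moW7ge0k.4x9', 'ox8633yx', '']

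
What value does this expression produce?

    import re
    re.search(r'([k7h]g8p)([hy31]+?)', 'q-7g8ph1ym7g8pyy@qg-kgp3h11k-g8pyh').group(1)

'7g8p'

Pattern: one of [k7h], then the literal 'g8p' (captured); then one or more of one of [hy31] (lazy) (captured).
`re.search` scans for the first position where the pattern succeeds.
The match spans [2:7] → '7g8ph'.
Captured: group 1 = '7g8p', group 2 = 'h'.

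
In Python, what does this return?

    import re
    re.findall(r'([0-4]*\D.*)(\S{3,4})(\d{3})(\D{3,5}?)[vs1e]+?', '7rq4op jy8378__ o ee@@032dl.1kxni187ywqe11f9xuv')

A `+?`/`*?`/`{m,n}?` starts at its minimum and grows only as far as needed for what follows to match.
4 groups means the one result is a tuple of 4 captured strings — 1 here.

[('rq4op jy8378__ o ee@@032dl.1k', 'xni', '187', 'ywq')]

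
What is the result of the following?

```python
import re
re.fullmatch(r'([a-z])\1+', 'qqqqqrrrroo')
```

The backreference `\1` re-matches whatever the first group consumed, character for character.
`re.fullmatch` requires the pattern to consume the entire string.
Here the pattern can't cover the whole string, so the call returns None.

None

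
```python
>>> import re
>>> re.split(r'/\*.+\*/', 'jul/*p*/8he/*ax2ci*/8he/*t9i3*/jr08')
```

['jul', 'jr08']

Matches to split on: at [3:31] → '/*p*/8he/*ax2ci*/8he/*t9i3*/'.
Splitting on the pattern gives 2 pieces.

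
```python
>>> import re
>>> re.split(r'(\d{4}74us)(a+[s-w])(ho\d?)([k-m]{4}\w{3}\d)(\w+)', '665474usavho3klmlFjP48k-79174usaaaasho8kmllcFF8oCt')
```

This matches exactly 4 of a digit, then the literal '74', then the literal 'us' (captured); then one or more of a literal 'a', then a character in [s-w] (captured); then the literal 'ho', then optionally a digit (captured); then exactly 4 of a character in [k-m], then exactly 3 of a word character, then a digit (captured); then one or more of a word character (captured).
Matches to split on: at [0:23] → '665474usavho3klmlFjP48k'.
`re.split` interleaves the captured-group text with the surrounding fragments.

['', '665474us', 'av', 'ho3', 'klmlFjP4', '8k', '-79174usaaaasho8kmllcFF8oCt']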